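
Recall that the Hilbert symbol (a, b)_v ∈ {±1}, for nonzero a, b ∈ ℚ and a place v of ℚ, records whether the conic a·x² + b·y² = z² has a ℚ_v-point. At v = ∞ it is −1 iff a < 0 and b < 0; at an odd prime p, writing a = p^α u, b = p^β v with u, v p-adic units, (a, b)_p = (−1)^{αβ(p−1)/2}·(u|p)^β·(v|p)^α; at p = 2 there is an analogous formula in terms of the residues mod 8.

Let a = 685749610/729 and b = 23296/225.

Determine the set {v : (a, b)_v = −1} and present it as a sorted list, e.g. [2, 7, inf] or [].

[2, 7]

(a, b) ≡ (10, 91) mod (ℚ^×)²; places V = {2, 3, 5, 7, 13, ∞}.
(a,b)_13: α=4, u≡12; β=1, v≡6 (mod 13); (12|13)=+1, (6|13)=-1; sign (−1)^0·+1^1·-1^4 = +1.
(a,b)_3: α=-6, u≡1; β=-2, v≡1 (mod 3); (1|3)=+1, (1|3)=+1; sign (−1)^0·+1^-2·+1^-6 = +1.
(a,b)_5: α=1, u≡3; β=-2, v≡4 (mod 5); (3|5)=-1, (4|5)=+1; sign (−1)^0·-1^-2·+1^1 = +1.
(a,b)_7: α=4, u≡3; β=1, v≡3 (mod 7); (3|7)=-1, (3|7)=-1; sign (−1)^0·-1^1·-1^4 = -1.
(a,b)_2: α=1, β=8; u≡5, v≡3 (mod 8); ε(u)ε(v)=0·1, αω(v)=1·1, βω(u)=8·1; sum ≡ 1  ⇒  -1.
(a,b)_∞: sgn(10)=+, sgn(91)=+, so +1.
(10, 91 / ℚ) ramifies at {2, 7}: a division algebra.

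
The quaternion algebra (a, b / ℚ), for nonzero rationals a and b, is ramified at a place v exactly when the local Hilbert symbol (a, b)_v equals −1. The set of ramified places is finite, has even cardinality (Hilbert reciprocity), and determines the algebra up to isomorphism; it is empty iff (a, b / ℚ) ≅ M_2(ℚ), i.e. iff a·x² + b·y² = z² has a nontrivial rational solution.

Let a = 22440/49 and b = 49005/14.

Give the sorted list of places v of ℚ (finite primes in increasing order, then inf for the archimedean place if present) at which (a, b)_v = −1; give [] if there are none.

Mod squares: a ≡ 5610, b ≡ 70. Check v ∈ {∞, 2, 3, 5, 7, 11, 17}.
v=2: v_2(a)=3, v_2(b)=-1; units ≡ 5, 3 (mod 8); ε·ε+αω+βω = 0·1+3·1+-1·1 ≡ 0  ⇒  (a,b)_2 = +1.
v=3: a=3^1·(≡1), b=3^4·(≡1) mod 3; (1|3)=+1, (1|3)=+1; (−1)^{1·4·1}·(+1)^4·(+1)^1 = +1.
v=7: a=7^-2·(≡5), b=7^-1·(≡6) mod 7; (5|7)=-1, (6|7)=-1; (−1)^{-2·-1·3}·(-1)^-1·(-1)^-2 = -1.
v=5: a=5^1·(≡2), b=5^1·(≡4) mod 5; (2|5)=-1, (4|5)=+1; (−1)^{1·1·2}·(-1)^1·(+1)^1 = -1.
v=∞: 5610 > 0 and 70 > 0  ⇒  (a,b)_∞ = +1.
v=11: a=11^1·(≡1), b=11^2·(≡3) mod 11; (1|11)=+1, (3|11)=+1; (−1)^{1·2·5}·(+1)^2·(+1)^1 = +1.
v=17: a=17^1·(≡3), b=17^0·(≡2) mod 17; (3|17)=-1, (2|17)=+1; (−1)^{1·0·8}·(-1)^0·(+1)^1 = +1.
Ram(5610, 70) = {5, 7}; no ℚ_5-point on the conic.

[5, 7]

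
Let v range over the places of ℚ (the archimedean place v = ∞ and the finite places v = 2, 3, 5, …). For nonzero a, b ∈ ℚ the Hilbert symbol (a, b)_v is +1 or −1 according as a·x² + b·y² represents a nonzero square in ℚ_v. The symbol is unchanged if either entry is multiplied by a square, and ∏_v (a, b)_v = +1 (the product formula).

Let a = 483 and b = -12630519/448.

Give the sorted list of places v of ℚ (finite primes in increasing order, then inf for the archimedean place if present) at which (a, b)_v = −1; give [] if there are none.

Mod squares: a ≡ 483, b ≡ -5313. Check v ∈ {∞, 2, 3, 7, 11, 23, 43}.
v=2: v_2(a)=0, v_2(b)=-6; units ≡ 3, 7 (mod 8); ε·ε+αω+βω = 1·1+0·0+-6·1 ≡ 1  ⇒  (a,b)_2 = -1.
v=3: a=3^1·(≡2), b=3^3·(≡2) mod 3; (2|3)=-1, (2|3)=-1; (−1)^{1·3·1}·(-1)^3·(-1)^1 = -1.
v=11: a=11^0·(≡10), b=11^1·(≡9) mod 11; (10|11)=-1, (9|11)=+1; (−1)^{0·1·5}·(-1)^1·(+1)^0 = -1.
v=43: a=43^0·(≡10), b=43^2·(≡29) mod 43; (10|43)=+1, (29|43)=-1; (−1)^{0·2·21}·(+1)^2·(-1)^0 = +1.
v=7: a=7^1·(≡6), b=7^-1·(≡1) mod 7; (6|7)=-1, (1|7)=+1; (−1)^{1·-1·3}·(-1)^-1·(+1)^1 = +1.
v=23: a=23^1·(≡21), b=23^1·(≡10) mod 23; (21|23)=-1, (10|23)=-1; (−1)^{1·1·11}·(-1)^1·(-1)^1 = -1.
v=∞: 483 > 0 and -5313 < 0  ⇒  (a,b)_∞ = +1.
|Ram(483, -5313)| = 4, even; anisotropic at {2, 3, 11, 23}.

[2, 3, 11, 23]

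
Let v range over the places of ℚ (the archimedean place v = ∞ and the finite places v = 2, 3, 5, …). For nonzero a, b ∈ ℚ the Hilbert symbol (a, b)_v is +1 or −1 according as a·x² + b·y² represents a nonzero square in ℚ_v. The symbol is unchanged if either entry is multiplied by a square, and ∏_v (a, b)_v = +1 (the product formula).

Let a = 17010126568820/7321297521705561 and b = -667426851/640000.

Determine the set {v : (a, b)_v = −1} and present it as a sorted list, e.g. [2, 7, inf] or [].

[3, 7, 13, 17]

Mod squares: a ≡ 5, b ≡ -88179. Check v ∈ {∞, 2, 3, 5, 7, 11, 13, 17, 19, 29, 41, 47, 59}.
v=∞: 5 > 0 and -88179 < 0  ⇒  (a,b)_∞ = +1.
v=7: a=7^4·(≡5), b=7^1·(≡5) mod 7; (5|7)=-1, (5|7)=-1; (−1)^{4·1·3}·(-1)^1·(-1)^4 = -1.
v=29: a=29^2·(≡22), b=29^2·(≡26) mod 29; (22|29)=+1, (26|29)=-1; (−1)^{2·2·14}·(+1)^2·(-1)^2 = +1.
v=2: v_2(a)=2, v_2(b)=-10; units ≡ 5, 5 (mod 8); ε·ε+αω+βω = 0·0+2·1+-10·1 ≡ 0  ⇒  (a,b)_2 = +1.
v=19: a=19^-4·(≡9), b=19^1·(≡15) mod 19; (9|19)=+1, (15|19)=-1; (−1)^{-4·1·9}·(+1)^1·(-1)^-4 = +1.
v=41: a=41^-4·(≡21), b=41^0·(≡11) mod 41; (21|41)=+1, (11|41)=-1; (−1)^{-4·0·20}·(+1)^0·(-1)^-4 = +1.
v=17: a=17^0·(≡7), b=17^1·(≡9) mod 17; (7|17)=-1, (9|17)=+1; (−1)^{0·1·8}·(-1)^1·(+1)^0 = -1.
v=11: a=11^2·(≡9), b=11^0·(≡7) mod 11; (9|11)=+1, (7|11)=-1; (−1)^{2·0·5}·(+1)^0·(-1)^2 = +1.
v=59: a=59^2·(≡5), b=59^0·(≡12) mod 59; (5|59)=+1, (12|59)=+1; (−1)^{2·0·29}·(+1)^0·(+1)^2 = +1.
v=5: a=5^1·(≡4), b=5^-4·(≡1) mod 5; (4|5)=+1, (1|5)=+1; (−1)^{1·-4·2}·(+1)^-4·(+1)^1 = +1.
v=13: a=13^0·(≡2), b=13^1·(≡10) mod 13; (2|13)=-1, (10|13)=+1; (−1)^{0·1·6}·(-1)^1·(+1)^0 = -1.
v=3: a=3^-2·(≡2), b=3^3·(≡1) mod 3; (2|3)=-1, (1|3)=+1; (−1)^{-2·3·1}·(-1)^3·(+1)^-2 = -1.
v=47: a=47^-2·(≡29), b=47^0·(≡33) mod 47; (29|47)=-1, (33|47)=-1; (−1)^{-2·0·23}·(-1)^0·(-1)^-2 = +1.
Ram(5, -88179) = {3, 7, 13, 17}; no ℚ_3-point on the conic.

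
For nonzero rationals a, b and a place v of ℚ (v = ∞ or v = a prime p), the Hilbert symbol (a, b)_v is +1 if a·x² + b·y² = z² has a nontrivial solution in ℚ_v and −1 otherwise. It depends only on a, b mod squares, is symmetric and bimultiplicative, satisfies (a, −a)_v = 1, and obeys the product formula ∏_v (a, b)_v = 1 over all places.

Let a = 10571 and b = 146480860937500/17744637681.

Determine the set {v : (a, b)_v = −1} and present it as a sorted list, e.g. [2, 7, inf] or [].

[2, 31]

Mod squares: a ≡ 11, b ≡ 31. Check v ∈ {∞, 2, 3, 5, 11, 19, 31, 37, 41, 47}.
v=∞: 11 > 0 and 31 > 0  ⇒  (a,b)_∞ = +1.
v=41: a=41^0·(≡34), b=41^-2·(≡2) mod 41; (34|41)=-1, (2|41)=+1; (−1)^{0·-2·20}·(-1)^-2·(+1)^0 = +1.
v=31: a=31^2·(≡11), b=31^1·(≡8) mod 31; (11|31)=-1, (8|31)=+1; (−1)^{2·1·15}·(-1)^1·(+1)^2 = -1.
v=19: a=19^0·(≡7), b=19^-4·(≡15) mod 19; (7|19)=+1, (15|19)=-1; (−1)^{0·-4·9}·(+1)^-4·(-1)^0 = +1.
v=47: a=47^0·(≡43), b=47^2·(≡22) mod 47; (43|47)=-1, (22|47)=-1; (−1)^{0·2·23}·(-1)^2·(-1)^0 = +1.
v=11: a=11^1·(≡4), b=11^0·(≡1) mod 11; (4|11)=+1, (1|11)=+1; (−1)^{1·0·5}·(+1)^0·(+1)^1 = +1.
v=5: a=5^0·(≡1), b=5^8·(≡4) mod 5; (1|5)=+1, (4|5)=+1; (−1)^{0·8·2}·(+1)^8·(+1)^0 = +1.
v=2: v_2(a)=0, v_2(b)=2; units ≡ 3, 7 (mod 8); ε·ε+αω+βω = 1·1+0·0+2·1 ≡ 1  ⇒  (a,b)_2 = -1.
v=3: a=3^0·(≡2), b=3^-4·(≡1) mod 3; (2|3)=-1, (1|3)=+1; (−1)^{0·-4·1}·(-1)^-4·(+1)^0 = +1.
v=37: a=37^0·(≡26), b=37^2·(≡22) mod 37; (26|37)=+1, (22|37)=-1; (−1)^{0·2·18}·(+1)^2·(-1)^0 = +1.
Ram(11, 31) = {2, 31}; no ℚ_2-point on the conic.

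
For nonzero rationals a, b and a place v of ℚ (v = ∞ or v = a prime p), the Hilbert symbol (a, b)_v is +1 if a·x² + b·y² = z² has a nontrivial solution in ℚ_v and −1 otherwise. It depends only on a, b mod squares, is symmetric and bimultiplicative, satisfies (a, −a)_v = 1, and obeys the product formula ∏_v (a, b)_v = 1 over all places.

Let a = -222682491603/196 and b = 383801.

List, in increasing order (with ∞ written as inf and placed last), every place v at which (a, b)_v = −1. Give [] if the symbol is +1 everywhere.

[11, 13, 23, 29, 37, 41]

Mod squares: a ≡ -2749166563, b ≡ 383801. Check v ∈ {∞, 2, 3, 7, 11, 13, 19, 23, 29, 37, 41}.
v=19: a=19^1·(≡12), b=19^0·(≡1) mod 19; (12|19)=-1, (1|19)=+1; (−1)^{1·0·9}·(-1)^0·(+1)^1 = +1.
v=∞: -2749166563 < 0 and 383801 > 0  ⇒  (a,b)_∞ = +1.
v=3: a=3^4·(≡2), b=3^0·(≡2) mod 3; (2|3)=-1, (2|3)=-1; (−1)^{4·0·1}·(-1)^0·(-1)^4 = +1.
v=23: a=23^1·(≡18), b=23^1·(≡12) mod 23; (18|23)=+1, (12|23)=+1; (−1)^{1·1·11}·(+1)^1·(+1)^1 = -1.
v=37: a=37^1·(≡3), b=37^1·(≡13) mod 37; (3|37)=+1, (13|37)=-1; (−1)^{1·1·18}·(+1)^1·(-1)^1 = -1.
v=29: a=29^1·(≡6), b=29^0·(≡15) mod 29; (6|29)=+1, (15|29)=-1; (−1)^{1·0·14}·(+1)^0·(-1)^1 = -1.
v=13: a=13^1·(≡9), b=13^0·(≡2) mod 13; (9|13)=+1, (2|13)=-1; (−1)^{1·0·6}·(+1)^0·(-1)^1 = -1.
v=41: a=41^1·(≡31), b=41^1·(≡13) mod 41; (31|41)=+1, (13|41)=-1; (−1)^{1·1·20}·(+1)^1·(-1)^1 = -1.
v=11: a=11^1·(≡7), b=11^1·(≡10) mod 11; (7|11)=-1, (10|11)=-1; (−1)^{1·1·5}·(-1)^1·(-1)^1 = -1.
v=7: a=7^-2·(≡4), b=7^0·(≡5) mod 7; (4|7)=+1, (5|7)=-1; (−1)^{-2·0·3}·(+1)^0·(-1)^-2 = +1.
v=2: v_2(a)=-2, v_2(b)=0; units ≡ 5, 1 (mod 8); ε·ε+αω+βω = 0·0+-2·0+0·1 ≡ 0  ⇒  (a,b)_2 = +1.
Ram(-2749166563, 383801) = {11, 13, 23, 29, 37, 41}; no ℚ_11-point on the conic.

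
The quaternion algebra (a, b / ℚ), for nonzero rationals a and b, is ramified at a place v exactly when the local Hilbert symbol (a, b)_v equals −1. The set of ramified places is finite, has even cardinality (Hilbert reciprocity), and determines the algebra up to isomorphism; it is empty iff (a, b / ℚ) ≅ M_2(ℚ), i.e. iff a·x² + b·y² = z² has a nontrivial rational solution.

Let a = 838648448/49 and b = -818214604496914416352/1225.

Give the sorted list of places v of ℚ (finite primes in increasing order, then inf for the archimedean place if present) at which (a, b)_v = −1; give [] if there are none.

[2, 23, 29, 47]

Mod squares: a ≡ 13103882, b ≡ -1191262. Check v ∈ {∞, 2, 5, 7, 11, 19, 23, 29, 47}.
v=29: a=29^1·(≡23), b=29^3·(≡19) mod 29; (23|29)=+1, (19|29)=-1; (−1)^{1·3·14}·(+1)^3·(-1)^1 = -1.
v=5: a=5^0·(≡2), b=5^-2·(≡2) mod 5; (2|5)=-1, (2|5)=-1; (−1)^{0·-2·2}·(-1)^-2·(-1)^0 = +1.
v=47: a=47^1·(≡17), b=47^3·(≡9) mod 47; (17|47)=+1, (9|47)=+1; (−1)^{1·3·23}·(+1)^3·(+1)^1 = -1.
v=19: a=19^1·(≡5), b=19^3·(≡8) mod 19; (5|19)=+1, (8|19)=-1; (−1)^{1·3·9}·(+1)^3·(-1)^1 = +1.
v=7: a=7^-2·(≡1), b=7^-2·(≡5) mod 7; (1|7)=+1, (5|7)=-1; (−1)^{-2·-2·3}·(+1)^-2·(-1)^-2 = +1.
v=11: a=11^1·(≡2), b=11^2·(≡4) mod 11; (2|11)=-1, (4|11)=+1; (−1)^{1·2·5}·(-1)^2·(+1)^1 = +1.
v=∞: 13103882 > 0 and -1191262 < 0  ⇒  (a,b)_∞ = +1.
v=23: a=23^1·(≡6), b=23^3·(≡9) mod 23; (6|23)=+1, (9|23)=+1; (−1)^{1·3·11}·(+1)^3·(+1)^1 = -1.
v=2: v_2(a)=7, v_2(b)=5; units ≡ 5, 1 (mod 8); ε·ε+αω+βω = 0·0+7·0+5·1 ≡ 1  ⇒  (a,b)_2 = -1.
|Ram(13103882, -1191262)| = 4, even; anisotropic at {2, 23, 29, 47}.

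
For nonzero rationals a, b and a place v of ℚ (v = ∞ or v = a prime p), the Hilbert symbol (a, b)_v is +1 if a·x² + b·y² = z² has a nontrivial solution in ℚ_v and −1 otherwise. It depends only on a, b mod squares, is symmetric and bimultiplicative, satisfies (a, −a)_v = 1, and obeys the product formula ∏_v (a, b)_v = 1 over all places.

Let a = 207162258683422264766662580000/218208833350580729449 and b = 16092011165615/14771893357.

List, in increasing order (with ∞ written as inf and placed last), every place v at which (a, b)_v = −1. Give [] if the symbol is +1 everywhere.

[2, 5, 37, 43]

(a, b) ≡ (2, 7955) mod (ℚ^×)²; places V = {2, 5, 7, 11, 13, 17, 19, 29, 37, 43, 53, ∞}.
(a,b)_5: α=4, u≡2; β=1, v≡4 (mod 5); (2|5)=-1, (4|5)=+1; sign (−1)^0·-1^1·+1^4 = -1.
(a,b)_7: α=4, u≡1; β=2, v≡5 (mod 7); (1|7)=+1, (5|7)=-1; sign (−1)^0·+1^2·-1^4 = +1.
(a,b)_13: α=-4, u≡7; β=-2, v≡1 (mod 13); (7|13)=-1, (1|13)=+1; sign (−1)^0·-1^-2·+1^-4 = +1.
(a,b)_11: α=8, u≡7; β=4, v≡7 (mod 11); (7|11)=-1, (7|11)=-1; sign (−1)^0·-1^4·-1^8 = +1.
(a,b)_29: α=-4, u≡14; β=-2, v≡20 (mod 29); (14|29)=-1, (20|29)=+1; sign (−1)^0·-1^-2·+1^-4 = +1.
(a,b)_53: α=-4, u≡31; β=-2, v≡41 (mod 53); (31|53)=-1, (41|53)=-1; sign (−1)^0·-1^-2·-1^-4 = +1.
(a,b)_17: α=4, u≡4; β=2, v≡15 (mod 17); (4|17)=+1, (15|17)=+1; sign (−1)^0·+1^2·+1^4 = +1.
(a,b)_∞: sgn(2)=+, sgn(7955)=+, so +1.
(a,b)_37: α=-2, u≡8; β=-1, v≡11 (mod 37); (8|37)=-1, (11|37)=+1; sign (−1)^0·-1^-1·+1^-2 = -1.
(a,b)_19: α=4, u≡8; β=2, v≡2 (mod 19); (8|19)=-1, (2|19)=-1; sign (−1)^0·-1^2·-1^4 = +1.
(a,b)_43: α=2, u≡7; β=1, v≡11 (mod 43); (7|43)=-1, (11|43)=+1; sign (−1)^0·-1^1·+1^2 = -1.
(a,b)_2: α=5, β=0; u≡1, v≡3 (mod 8); ε(u)ε(v)=0·1, αω(v)=5·1, βω(u)=0·0; sum ≡ 1  ⇒  -1.
|Ram(2, 7955)| = 4, even; anisotropic at {2, 5, 37, 43}.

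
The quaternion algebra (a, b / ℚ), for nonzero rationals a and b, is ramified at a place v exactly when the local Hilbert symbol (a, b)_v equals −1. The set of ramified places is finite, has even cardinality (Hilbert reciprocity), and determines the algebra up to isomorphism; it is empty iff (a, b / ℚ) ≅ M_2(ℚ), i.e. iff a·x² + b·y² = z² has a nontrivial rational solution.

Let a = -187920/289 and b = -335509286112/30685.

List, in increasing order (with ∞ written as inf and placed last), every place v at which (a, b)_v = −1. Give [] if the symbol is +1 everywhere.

[29, inf]

Mod squares: a ≡ -145, b ≡ -54230. Check v ∈ {∞, 2, 3, 5, 7, 11, 13, 17, 19, 29}.
v=29: a=29^1·(≡13), b=29^1·(≡8) mod 29; (13|29)=+1, (8|29)=-1; (−1)^{1·1·14}·(+1)^1·(-1)^1 = -1.
v=11: a=11^0·(≡5), b=11^1·(≡1) mod 11; (5|11)=+1, (1|11)=+1; (−1)^{0·1·5}·(+1)^1·(+1)^0 = +1.
v=13: a=13^0·(≡7), b=13^2·(≡2) mod 13; (7|13)=-1, (2|13)=-1; (−1)^{0·2·6}·(-1)^2·(-1)^0 = +1.
v=2: v_2(a)=4, v_2(b)=5; units ≡ 7, 5 (mod 8); ε·ε+αω+βω = 1·0+4·1+5·0 ≡ 0  ⇒  (a,b)_2 = +1.
v=17: a=17^-2·(≡15), b=17^-1·(≡14) mod 17; (15|17)=+1, (14|17)=-1; (−1)^{-2·-1·8}·(+1)^-1·(-1)^-2 = +1.
v=7: a=7^0·(≡1), b=7^4·(≡5) mod 7; (1|7)=+1, (5|7)=-1; (−1)^{0·4·3}·(+1)^4·(-1)^0 = +1.
v=19: a=19^0·(≡7), b=19^-2·(≡3) mod 19; (7|19)=+1, (3|19)=-1; (−1)^{0·-2·9}·(+1)^-2·(-1)^0 = +1.
v=∞: -145 < 0 and -54230 < 0  ⇒  (a,b)_∞ = -1.
v=3: a=3^4·(≡2), b=3^4·(≡1) mod 3; (2|3)=-1, (1|3)=+1; (−1)^{4·4·1}·(-1)^4·(+1)^4 = +1.
v=5: a=5^1·(≡4), b=5^-1·(≡4) mod 5; (4|5)=+1, (4|5)=+1; (−1)^{1·-1·2}·(+1)^-1·(+1)^1 = +1.
(-145, -54230 / ℚ) ramifies at {29, ∞}: a division algebra.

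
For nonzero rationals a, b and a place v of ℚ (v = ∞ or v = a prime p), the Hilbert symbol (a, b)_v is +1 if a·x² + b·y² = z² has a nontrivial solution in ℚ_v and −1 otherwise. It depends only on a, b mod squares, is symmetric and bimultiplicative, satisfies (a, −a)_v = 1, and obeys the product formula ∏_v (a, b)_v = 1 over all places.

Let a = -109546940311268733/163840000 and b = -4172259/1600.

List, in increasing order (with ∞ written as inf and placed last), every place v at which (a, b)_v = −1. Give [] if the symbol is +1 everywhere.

(a, b) ≡ (-6293, -4172259) mod (ℚ^×)²; places V = {2, 3, 5, 7, 13, 17, 29, 31, ∞}.
(a,b)_29: α=3, u≡12; β=1, v≡17 (mod 29); (12|29)=-1, (17|29)=-1; sign (−1)^0·-1^1·-1^3 = +1.
(a,b)_2: α=-18, β=-6; u≡3, v≡5 (mod 8); ε(u)ε(v)=1·0, αω(v)=-18·1, βω(u)=-6·1; sum ≡ 0  ⇒  +1.
(a,b)_5: α=-4, u≡3; β=-2, v≡4 (mod 5); (3|5)=-1, (4|5)=+1; sign (−1)^0·-1^-2·+1^-4 = +1.
(a,b)_3: α=2, u≡1; β=1, v≡2 (mod 3); (1|3)=+1, (2|3)=-1; sign (−1)^0·+1^1·-1^2 = +1.
(a,b)_13: α=2, u≡1; β=1, v≡1 (mod 13); (1|13)=+1, (1|13)=+1; sign (−1)^0·+1^1·+1^2 = +1.
(a,b)_17: α=2, u≡5; β=1, v≡1 (mod 17); (5|17)=-1, (1|17)=+1; sign (−1)^0·-1^1·+1^2 = -1.
(a,b)_31: α=3, u≡8; β=1, v≡17 (mod 31); (8|31)=+1, (17|31)=-1; sign (−1)^1·+1^1·-1^3 = +1.
(a,b)_7: α=3, u≡2; β=1, v≡5 (mod 7); (2|7)=+1, (5|7)=-1; sign (−1)^1·+1^1·-1^3 = +1.
(a,b)_∞: sgn(-6293)=−, sgn(-4172259)=−, so -1.
(-6293, -4172259 / ℚ) ramifies at {17, ∞}: a division algebra.

[17, inf]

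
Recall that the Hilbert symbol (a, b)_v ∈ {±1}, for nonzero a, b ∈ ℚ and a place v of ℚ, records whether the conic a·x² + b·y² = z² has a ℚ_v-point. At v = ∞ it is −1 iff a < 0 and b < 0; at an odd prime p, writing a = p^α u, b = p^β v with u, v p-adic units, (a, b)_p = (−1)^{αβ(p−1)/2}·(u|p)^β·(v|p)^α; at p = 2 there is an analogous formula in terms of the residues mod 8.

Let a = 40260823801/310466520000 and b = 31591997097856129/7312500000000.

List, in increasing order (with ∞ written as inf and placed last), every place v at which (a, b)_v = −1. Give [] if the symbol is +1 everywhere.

Mod squares: a ≡ 7, b ≡ 13. Check v ∈ {∞, 2, 3, 5, 7, 11, 13, 17, 29, 37}.
v=11: a=11^2·(≡2), b=11^4·(≡8) mod 11; (2|11)=-1, (8|11)=-1; (−1)^{2·4·5}·(-1)^4·(-1)^2 = +1.
v=17: a=17^2·(≡11), b=17^0·(≡8) mod 17; (11|17)=-1, (8|17)=+1; (−1)^{2·0·8}·(-1)^0·(+1)^2 = +1.
v=29: a=29^2·(≡1), b=29^2·(≡28) mod 29; (1|29)=+1, (28|29)=+1; (−1)^{2·2·14}·(+1)^2·(+1)^2 = +1.
v=5: a=5^-4·(≡3), b=5^-12·(≡2) mod 5; (3|5)=-1, (2|5)=-1; (−1)^{-4·-12·2}·(-1)^-12·(-1)^-4 = +1.
v=37: a=37^2·(≡34), b=37^6·(≡22) mod 37; (34|37)=+1, (22|37)=-1; (−1)^{2·6·18}·(+1)^6·(-1)^2 = +1.
v=3: a=3^-8·(≡1), b=3^-2·(≡1) mod 3; (1|3)=+1, (1|3)=+1; (−1)^{-8·-2·1}·(+1)^-2·(+1)^-8 = +1.
v=∞: 7 > 0 and 13 > 0  ⇒  (a,b)_∞ = +1.
v=2: v_2(a)=-6, v_2(b)=-8; units ≡ 7, 5 (mod 8); ε·ε+αω+βω = 1·0+-6·1+-8·0 ≡ 0  ⇒  (a,b)_2 = +1.
v=7: a=7^-1·(≡4), b=7^0·(≡3) mod 7; (4|7)=+1, (3|7)=-1; (−1)^{-1·0·3}·(+1)^0·(-1)^-1 = -1.
v=13: a=13^-2·(≡8), b=13^-1·(≡4) mod 13; (8|13)=-1, (4|13)=+1; (−1)^{-2·-1·6}·(-1)^-1·(+1)^-2 = -1.
Ram(7, 13) = {7, 13}; no ℚ_7-point on the conic.

[7, 13]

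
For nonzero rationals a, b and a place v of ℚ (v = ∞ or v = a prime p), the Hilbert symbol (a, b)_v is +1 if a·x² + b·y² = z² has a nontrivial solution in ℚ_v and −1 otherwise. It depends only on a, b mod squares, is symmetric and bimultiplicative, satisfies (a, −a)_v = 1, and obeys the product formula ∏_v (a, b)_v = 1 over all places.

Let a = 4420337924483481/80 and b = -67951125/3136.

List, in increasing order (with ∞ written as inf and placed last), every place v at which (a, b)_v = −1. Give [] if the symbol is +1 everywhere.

(a, b) ≡ (4849845, -1045) mod (ℚ^×)²; places V = {2, 3, 5, 7, 11, 13, 17, 19, ∞}.
(a,b)_7: α=1, u≡3; β=-2, v≡3 (mod 7); (3|7)=-1, (3|7)=-1; sign (−1)^0·-1^-2·-1^1 = -1.
(a,b)_5: α=-1, u≡1; β=3, v≡1 (mod 5); (1|5)=+1, (1|5)=+1; sign (−1)^0·+1^3·+1^-1 = +1.
(a,b)_2: α=-4, β=-6; u≡5, v≡3 (mod 8); ε(u)ε(v)=0·1, αω(v)=-4·1, βω(u)=-6·1; sum ≡ 0  ⇒  +1.
(a,b)_17: α=3, u≡2; β=2, v≡13 (mod 17); (2|17)=+1, (13|17)=+1; sign (−1)^0·+1^2·+1^3 = +1.
(a,b)_∞: sgn(4849845)=+, sgn(-1045)=−, so +1.
(a,b)_11: α=3, u≡1; β=1, v≡5 (mod 11); (1|11)=+1, (5|11)=+1; sign (−1)^1·+1^1·+1^3 = -1.
(a,b)_19: α=5, u≡5; β=1, v≡14 (mod 19); (5|19)=+1, (14|19)=-1; sign (−1)^1·+1^1·-1^5 = +1.
(a,b)_13: α=1, u≡12; β=0, v≡6 (mod 13); (12|13)=+1, (6|13)=-1; sign (−1)^0·+1^0·-1^1 = -1.
(a,b)_3: α=1, u≡2; β=2, v≡2 (mod 3); (2|3)=-1, (2|3)=-1; sign (−1)^0·-1^2·-1^1 = -1.
|Ram(4849845, -1045)| = 4, even; anisotropic at {3, 7, 11, 13}.

[3, 7, 11, 13]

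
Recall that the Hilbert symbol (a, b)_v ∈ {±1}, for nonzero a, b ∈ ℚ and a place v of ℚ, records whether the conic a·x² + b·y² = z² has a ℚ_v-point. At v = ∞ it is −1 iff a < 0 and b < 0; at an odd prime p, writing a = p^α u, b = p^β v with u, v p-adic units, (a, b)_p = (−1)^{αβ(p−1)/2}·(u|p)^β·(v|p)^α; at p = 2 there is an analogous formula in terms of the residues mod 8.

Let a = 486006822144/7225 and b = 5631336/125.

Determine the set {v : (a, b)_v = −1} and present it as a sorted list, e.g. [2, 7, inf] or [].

[2, 3, 29, 31]

(a, b) ≡ (29, 930) mod (ℚ^×)²; places V = {2, 3, 5, 17, 29, 31, ∞}.
(a,b)_17: α=-2, u≡10; β=0, v≡3 (mod 17); (10|17)=-1, (3|17)=-1; sign (−1)^0·-1^0·-1^-2 = +1.
(a,b)_3: α=4, u≡2; β=3, v≡1 (mod 3); (2|3)=-1, (1|3)=+1; sign (−1)^0·-1^3·+1^4 = -1.
(a,b)_31: α=2, u≡12; β=1, v≡27 (mod 31); (12|31)=-1, (27|31)=-1; sign (−1)^0·-1^1·-1^2 = -1.
(a,b)_2: α=8, β=3; u≡5, v≡1 (mod 8); ε(u)ε(v)=0·0, αω(v)=8·0, βω(u)=3·1; sum ≡ 1  ⇒  -1.
(a,b)_29: α=3, u≡1; β=2, v≡19 (mod 29); (1|29)=+1, (19|29)=-1; sign (−1)^0·+1^2·-1^3 = -1.
(a,b)_∞: sgn(29)=+, sgn(930)=+, so +1.
(a,b)_5: α=-2, u≡1; β=-3, v≡1 (mod 5); (1|5)=+1, (1|5)=+1; sign (−1)^0·+1^-3·+1^-2 = +1.
|Ram(29, 930)| = 4, even; anisotropic at {2, 3, 29, 31}.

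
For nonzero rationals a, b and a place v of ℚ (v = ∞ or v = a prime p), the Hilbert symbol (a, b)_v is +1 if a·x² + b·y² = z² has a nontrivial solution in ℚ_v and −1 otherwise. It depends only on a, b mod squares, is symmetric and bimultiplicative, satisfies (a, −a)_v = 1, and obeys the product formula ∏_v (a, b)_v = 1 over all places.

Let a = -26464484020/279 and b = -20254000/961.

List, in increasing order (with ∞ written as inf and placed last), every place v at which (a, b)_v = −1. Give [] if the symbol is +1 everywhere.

[5, 13, 19, inf]

Mod squares: a ≡ -6355, b ≡ -50635. Check v ∈ {∞, 2, 3, 5, 13, 19, 23, 31, 41}.
v=2: v_2(a)=2, v_2(b)=4; units ≡ 5, 5 (mod 8); ε·ε+αω+βω = 0·0+2·1+4·1 ≡ 0  ⇒  (a,b)_2 = +1.
v=∞: -6355 < 0 and -50635 < 0  ⇒  (a,b)_∞ = -1.
v=31: a=31^-1·(≡21), b=31^-2·(≡5) mod 31; (21|31)=-1, (5|31)=+1; (−1)^{-1·-2·15}·(-1)^-2·(+1)^-1 = +1.
v=23: a=23^2·(≡4), b=23^0·(≡17) mod 23; (4|23)=+1, (17|23)=-1; (−1)^{2·0·11}·(+1)^0·(-1)^2 = +1.
v=19: a=19^2·(≡3), b=19^1·(≡3) mod 19; (3|19)=-1, (3|19)=-1; (−1)^{2·1·9}·(-1)^1·(-1)^2 = -1.
v=41: a=41^1·(≡31), b=41^1·(≡21) mod 41; (31|41)=+1, (21|41)=+1; (−1)^{1·1·20}·(+1)^1·(+1)^1 = +1.
v=5: a=5^1·(≡4), b=5^3·(≡3) mod 5; (4|5)=+1, (3|5)=-1; (−1)^{1·3·2}·(+1)^3·(-1)^1 = -1.
v=3: a=3^-2·(≡2), b=3^0·(≡2) mod 3; (2|3)=-1, (2|3)=-1; (−1)^{-2·0·1}·(-1)^0·(-1)^-2 = +1.
v=13: a=13^2·(≡11), b=13^1·(≡2) mod 13; (11|13)=-1, (2|13)=-1; (−1)^{2·1·6}·(-1)^1·(-1)^2 = -1.
Ram(-6355, -50635) = {5, 13, 19, ∞}; no ℚ_5-point on the conic.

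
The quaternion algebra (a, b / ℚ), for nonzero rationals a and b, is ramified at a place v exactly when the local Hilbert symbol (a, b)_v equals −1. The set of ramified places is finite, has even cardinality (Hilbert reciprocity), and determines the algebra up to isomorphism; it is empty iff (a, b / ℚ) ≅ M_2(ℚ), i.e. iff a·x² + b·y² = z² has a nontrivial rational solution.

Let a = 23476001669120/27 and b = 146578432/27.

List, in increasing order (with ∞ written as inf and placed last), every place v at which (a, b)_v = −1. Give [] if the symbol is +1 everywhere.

(a, b) ≡ (4290, 21) mod (ℚ^×)²; places V = {2, 3, 5, 7, 11, 13, ∞}.
(a,b)_2: α=15, β=10; u≡1, v≡5 (mod 8); ε(u)ε(v)=0·0, αω(v)=15·1, βω(u)=10·0; sum ≡ 1  ⇒  -1.
(a,b)_3: α=-3, u≡2; β=-3, v≡1 (mod 3); (2|3)=-1, (1|3)=+1; sign (−1)^1·-1^-3·+1^-3 = +1.
(a,b)_13: α=3, u≡11; β=2, v≡7 (mod 13); (11|13)=-1, (7|13)=-1; sign (−1)^0·-1^2·-1^3 = -1.
(a,b)_11: α=3, u≡4; β=2, v≡10 (mod 11); (4|11)=+1, (10|11)=-1; sign (−1)^0·+1^2·-1^3 = -1.
(a,b)_∞: sgn(4290)=+, sgn(21)=+, so +1.
(a,b)_5: α=1, u≡2; β=0, v≡1 (mod 5); (2|5)=-1, (1|5)=+1; sign (−1)^0·-1^0·+1^1 = +1.
(a,b)_7: α=2, u≡5; β=1, v≡3 (mod 7); (5|7)=-1, (3|7)=-1; sign (−1)^0·-1^1·-1^2 = -1.
Ram(4290, 21) = {2, 7, 11, 13}; no ℚ_2-point on the conic.

[2, 7, 11, 13]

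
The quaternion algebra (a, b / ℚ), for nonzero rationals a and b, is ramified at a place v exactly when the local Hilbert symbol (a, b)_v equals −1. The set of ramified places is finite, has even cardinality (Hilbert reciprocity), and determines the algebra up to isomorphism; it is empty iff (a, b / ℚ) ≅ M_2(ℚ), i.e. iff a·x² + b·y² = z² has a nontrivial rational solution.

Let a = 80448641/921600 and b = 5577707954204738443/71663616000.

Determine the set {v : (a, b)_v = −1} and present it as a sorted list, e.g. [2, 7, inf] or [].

[3, 17]

Mod squares: a ≡ 5681, b ≡ 76245. Check v ∈ {∞, 2, 3, 5, 7, 13, 17, 19, 23}.
v=13: a=13^1·(≡8), b=13^3·(≡8) mod 13; (8|13)=-1, (8|13)=-1; (−1)^{1·3·6}·(-1)^3·(-1)^1 = +1.
v=7: a=7^2·(≡1), b=7^6·(≡1) mod 7; (1|7)=+1, (1|7)=+1; (−1)^{2·6·3}·(+1)^6·(+1)^2 = +1.
v=2: v_2(a)=-12, v_2(b)=-18; units ≡ 1, 5 (mod 8); ε·ε+αω+βω = 0·0+-12·1+-18·0 ≡ 0  ⇒  (a,b)_2 = +1.
v=5: a=5^-2·(≡4), b=5^-3·(≡1) mod 5; (4|5)=+1, (1|5)=+1; (−1)^{-2·-3·2}·(+1)^-3·(+1)^-2 = +1.
v=∞: 5681 > 0 and 76245 > 0  ⇒  (a,b)_∞ = +1.
v=17: a=17^2·(≡10), b=17^3·(≡5) mod 17; (10|17)=-1, (5|17)=-1; (−1)^{2·3·8}·(-1)^3·(-1)^2 = -1.
v=3: a=3^-2·(≡2), b=3^-7·(≡2) mod 3; (2|3)=-1, (2|3)=-1; (−1)^{-2·-7·1}·(-1)^-7·(-1)^-2 = -1.
v=23: a=23^1·(≡5), b=23^3·(≡18) mod 23; (5|23)=-1, (18|23)=+1; (−1)^{1·3·11}·(-1)^3·(+1)^1 = +1.
v=19: a=19^1·(≡13), b=19^2·(≡4) mod 19; (13|19)=-1, (4|19)=+1; (−1)^{1·2·9}·(-1)^2·(+1)^1 = +1.
(5681, 76245 / ℚ) ramifies at {3, 17}: a division algebra.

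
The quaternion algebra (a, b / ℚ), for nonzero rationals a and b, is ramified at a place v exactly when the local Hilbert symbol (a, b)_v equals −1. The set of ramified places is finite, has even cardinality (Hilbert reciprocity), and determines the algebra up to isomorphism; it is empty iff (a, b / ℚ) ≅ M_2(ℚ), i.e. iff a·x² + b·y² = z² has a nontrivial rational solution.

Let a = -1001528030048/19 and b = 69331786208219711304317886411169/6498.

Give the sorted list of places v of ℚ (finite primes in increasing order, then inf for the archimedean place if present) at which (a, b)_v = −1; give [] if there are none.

[13, 19, 29, 41]

(a, b) ≡ (-25256738, 34658) mod (ℚ^×)²; places V = {2, 3, 7, 13, 19, 29, 31, 41, 43, 47, ∞}.
(a,b)_31: α=2, u≡1; β=5, v≡2 (mod 31); (1|31)=+1, (2|31)=+1; sign (−1)^0·+1^5·+1^2 = +1.
(a,b)_7: α=2, u≡4; β=4, v≡4 (mod 7); (4|7)=+1, (4|7)=+1; sign (−1)^0·+1^4·+1^2 = +1.
(a,b)_∞: sgn(-25256738)=−, sgn(34658)=+, so +1.
(a,b)_47: α=0, u≡24; β=2, v≡40 (mod 47); (24|47)=+1, (40|47)=-1; sign (−1)^0·+1^2·-1^0 = +1.
(a,b)_13: α=1, u≡6; β=3, v≡1 (mod 13); (6|13)=-1, (1|13)=+1; sign (−1)^0·-1^3·+1^1 = -1.
(a,b)_3: α=0, u≡1; β=-2, v≡2 (mod 3); (1|3)=+1, (2|3)=-1; sign (−1)^0·+1^-2·-1^0 = +1.
(a,b)_43: α=1, u≡35; β=5, v≡20 (mod 43); (35|43)=+1, (20|43)=-1; sign (−1)^1·+1^5·-1^1 = +1.
(a,b)_19: α=-1, u≡10; β=-2, v≡18 (mod 19); (10|19)=-1, (18|19)=-1; sign (−1)^0·-1^-2·-1^-1 = -1.
(a,b)_2: α=5, β=-1; u≡7, v≡1 (mod 8); ε(u)ε(v)=1·0, αω(v)=5·0, βω(u)=-1·0; sum ≡ 0  ⇒  +1.
(a,b)_29: α=1, u≡13; β=2, v≡18 (mod 29); (13|29)=+1, (18|29)=-1; sign (−1)^0·+1^2·-1^1 = -1.
(a,b)_41: α=1, u≡34; β=2, v≡35 (mod 41); (34|41)=-1, (35|41)=-1; sign (−1)^0·-1^2·-1^1 = -1.
|Ram(-25256738, 34658)| = 4, even; anisotropic at {13, 19, 29, 41}.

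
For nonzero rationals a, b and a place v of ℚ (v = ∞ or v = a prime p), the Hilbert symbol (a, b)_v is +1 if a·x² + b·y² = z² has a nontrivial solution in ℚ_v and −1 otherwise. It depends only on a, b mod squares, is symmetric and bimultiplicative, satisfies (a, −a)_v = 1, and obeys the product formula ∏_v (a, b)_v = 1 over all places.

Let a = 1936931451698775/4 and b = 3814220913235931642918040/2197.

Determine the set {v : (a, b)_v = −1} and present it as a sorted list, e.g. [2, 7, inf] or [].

(a, b) ≡ (399, 15470) mod (ℚ^×)²; places V = {2, 3, 5, 7, 13, 17, 19, 23, ∞}.
(a,b)_3: α=1, u≡1; β=2, v≡2 (mod 3); (1|3)=+1, (2|3)=-1; sign (−1)^0·+1^2·-1^1 = -1.
(a,b)_2: α=-2, β=3; u≡7, v≡7 (mod 8); ε(u)ε(v)=1·1, αω(v)=-2·0, βω(u)=3·0; sum ≡ 1  ⇒  -1.
(a,b)_19: α=1, u≡15; β=2, v≡1 (mod 19); (15|19)=-1, (1|19)=+1; sign (−1)^0·-1^2·+1^1 = +1.
(a,b)_7: α=5, u≡4; β=9, v≡5 (mod 7); (4|7)=+1, (5|7)=-1; sign (−1)^1·+1^9·-1^5 = +1.
(a,b)_23: α=4, u≡8; β=6, v≡14 (mod 23); (8|23)=+1, (14|23)=-1; sign (−1)^0·+1^6·-1^4 = +1.
(a,b)_17: α=2, u≡1; β=3, v≡2 (mod 17); (1|17)=+1, (2|17)=+1; sign (−1)^0·+1^3·+1^2 = +1.
(a,b)_5: α=2, u≡4; β=1, v≡4 (mod 5); (4|5)=+1, (4|5)=+1; sign (−1)^0·+1^1·+1^2 = +1.
(a,b)_∞: sgn(399)=+, sgn(15470)=+, so +1.
(a,b)_13: α=0, u≡3; β=-3, v≡8 (mod 13); (3|13)=+1, (8|13)=-1; sign (−1)^0·+1^-3·-1^0 = +1.
Ram(399, 15470) = {2, 3}; no ℚ_2-point on the conic.

[2, 3]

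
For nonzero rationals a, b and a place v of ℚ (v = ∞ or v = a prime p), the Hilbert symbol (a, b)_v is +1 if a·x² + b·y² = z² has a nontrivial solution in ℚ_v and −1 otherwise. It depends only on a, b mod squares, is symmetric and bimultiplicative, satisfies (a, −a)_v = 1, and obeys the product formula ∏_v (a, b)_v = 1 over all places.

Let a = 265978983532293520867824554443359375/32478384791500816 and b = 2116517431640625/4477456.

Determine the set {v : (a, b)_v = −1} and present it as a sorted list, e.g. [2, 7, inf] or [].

[5, 17]

Mod squares: a ≡ 95, b ≡ 24081265. Check v ∈ {∞, 2, 3, 5, 7, 13, 17, 19, 23, 31, 37}.
v=∞: 95 > 0 and 24081265 > 0  ⇒  (a,b)_∞ = +1.
v=19: a=19^3·(≡16), b=19^1·(≡3) mod 19; (16|19)=+1, (3|19)=-1; (−1)^{3·1·9}·(+1)^1·(-1)^3 = +1.
v=37: a=37^2·(≡36), b=37^1·(≡23) mod 37; (36|37)=+1, (23|37)=-1; (−1)^{2·1·18}·(+1)^1·(-1)^2 = +1.
v=17: a=17^2·(≡12), b=17^1·(≡3) mod 17; (12|17)=-1, (3|17)=-1; (−1)^{2·1·8}·(-1)^1·(-1)^2 = -1.
v=5: a=5^27·(≡1), b=5^11·(≡2) mod 5; (1|5)=+1, (2|5)=-1; (−1)^{27·11·2}·(+1)^11·(-1)^27 = -1.
v=23: a=23^-10·(≡9), b=23^-4·(≡9) mod 23; (9|23)=+1, (9|23)=+1; (−1)^{-10·-4·11}·(+1)^-4·(+1)^-10 = +1.
v=3: a=3^4·(≡2), b=3^2·(≡1) mod 3; (2|3)=-1, (1|3)=+1; (−1)^{4·2·1}·(-1)^2·(+1)^4 = +1.
v=13: a=13^2·(≡3), b=13^1·(≡4) mod 13; (3|13)=+1, (4|13)=+1; (−1)^{2·1·6}·(+1)^1·(+1)^2 = +1.
v=31: a=31^2·(≡25), b=31^1·(≡26) mod 31; (25|31)=+1, (26|31)=-1; (−1)^{2·1·15}·(+1)^1·(-1)^2 = +1.
v=2: v_2(a)=-4, v_2(b)=-4; units ≡ 7, 1 (mod 8); ε·ε+αω+βω = 1·0+-4·0+-4·0 ≡ 0  ⇒  (a,b)_2 = +1.
v=7: a=7^-2·(≡2), b=7^0·(≡5) mod 7; (2|7)=+1, (5|7)=-1; (−1)^{-2·0·3}·(+1)^0·(-1)^-2 = +1.
(95, 24081265 / ℚ) ramifies at {5, 17}: a division algebra.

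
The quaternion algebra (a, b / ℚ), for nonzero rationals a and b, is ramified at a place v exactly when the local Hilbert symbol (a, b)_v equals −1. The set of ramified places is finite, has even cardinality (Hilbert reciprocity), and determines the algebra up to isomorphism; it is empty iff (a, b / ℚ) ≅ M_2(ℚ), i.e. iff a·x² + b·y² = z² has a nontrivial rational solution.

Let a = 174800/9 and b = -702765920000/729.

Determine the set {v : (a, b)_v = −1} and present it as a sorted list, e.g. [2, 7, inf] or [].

Mod squares: a ≡ 437, b ≡ -23. Check v ∈ {∞, 2, 3, 5, 19, 23}.
v=2: v_2(a)=4, v_2(b)=8; units ≡ 5, 1 (mod 8); ε·ε+αω+βω = 0·0+4·0+8·1 ≡ 0  ⇒  (a,b)_2 = +1.
v=3: a=3^-2·(≡2), b=3^-6·(≡1) mod 3; (2|3)=-1, (1|3)=+1; (−1)^{-2·-6·1}·(-1)^-6·(+1)^-2 = +1.
v=5: a=5^2·(≡3), b=5^4·(≡2) mod 5; (3|5)=-1, (2|5)=-1; (−1)^{2·4·2}·(-1)^4·(-1)^2 = +1.
v=∞: 437 > 0 and -23 < 0  ⇒  (a,b)_∞ = +1.
v=23: a=23^1·(≡19), b=23^3·(≡11) mod 23; (19|23)=-1, (11|23)=-1; (−1)^{1·3·11}·(-1)^3·(-1)^1 = -1.
v=19: a=19^1·(≡11), b=19^2·(≡18) mod 19; (11|19)=+1, (18|19)=-1; (−1)^{1·2·9}·(+1)^2·(-1)^1 = -1.
|Ram(437, -23)| = 2, even; anisotropic at {19, 23}.

[19, 23]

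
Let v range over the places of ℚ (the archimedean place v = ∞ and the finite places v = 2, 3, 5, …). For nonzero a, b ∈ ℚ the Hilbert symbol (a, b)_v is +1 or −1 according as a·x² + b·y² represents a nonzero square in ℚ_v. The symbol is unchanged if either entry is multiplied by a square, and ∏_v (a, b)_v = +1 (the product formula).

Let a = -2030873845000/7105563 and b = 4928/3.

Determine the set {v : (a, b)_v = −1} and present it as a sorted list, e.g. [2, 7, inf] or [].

[3, 7]

(a, b) ≡ (-6006, 231) mod (ℚ^×)²; places V = {2, 3, 5, 7, 11, 13, 19, ∞}.
(a,b)_3: α=-9, u≡2; β=-1, v≡2 (mod 3); (2|3)=-1, (2|3)=-1; sign (−1)^1·-1^-1·-1^-9 = -1.
(a,b)_19: α=-2, u≡5; β=0, v≡15 (mod 19); (5|19)=+1, (15|19)=-1; sign (−1)^0·+1^0·-1^-2 = +1.
(a,b)_7: α=5, u≡5; β=1, v≡6 (mod 7); (5|7)=-1, (6|7)=-1; sign (−1)^1·-1^1·-1^5 = -1.
(a,b)_∞: sgn(-6006)=−, sgn(231)=+, so +1.
(a,b)_13: α=3, u≡2; β=0, v≡9 (mod 13); (2|13)=-1, (9|13)=+1; sign (−1)^0·-1^0·+1^3 = +1.
(a,b)_5: α=4, u≡1; β=0, v≡1 (mod 5); (1|5)=+1, (1|5)=+1; sign (−1)^0·+1^0·+1^4 = +1.
(a,b)_2: α=3, β=6; u≡5, v≡7 (mod 8); ε(u)ε(v)=0·1, αω(v)=3·0, βω(u)=6·1; sum ≡ 0  ⇒  +1.
(a,b)_11: α=1, u≡5; β=1, v≡10 (mod 11); (5|11)=+1, (10|11)=-1; sign (−1)^1·+1^1·-1^1 = +1.
|Ram(-6006, 231)| = 2, even; anisotropic at {3, 7}.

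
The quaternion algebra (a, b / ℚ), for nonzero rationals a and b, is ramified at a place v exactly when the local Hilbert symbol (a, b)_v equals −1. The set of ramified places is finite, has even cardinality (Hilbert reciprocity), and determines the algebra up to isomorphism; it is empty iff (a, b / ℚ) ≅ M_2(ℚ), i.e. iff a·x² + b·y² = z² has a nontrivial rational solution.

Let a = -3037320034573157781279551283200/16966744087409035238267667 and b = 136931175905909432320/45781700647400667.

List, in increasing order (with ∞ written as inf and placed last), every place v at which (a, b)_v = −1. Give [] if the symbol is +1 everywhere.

[3, 13]

(a, b) ≡ (-546, 210) mod (ℚ^×)²; places V = {2, 3, 5, 7, 13, 23, 29, 31, ∞}.
(a,b)_31: α=-6, u≡3; β=-4, v≡24 (mod 31); (3|31)=-1, (24|31)=-1; sign (−1)^0·-1^-4·-1^-6 = +1.
(a,b)_5: α=2, u≡1; β=1, v≡2 (mod 5); (1|5)=+1, (2|5)=-1; sign (−1)^0·+1^1·-1^2 = +1.
(a,b)_∞: sgn(-546)=−, sgn(210)=+, so +1.
(a,b)_7: α=11, u≡3; β=7, v≡2 (mod 7); (3|7)=-1, (2|7)=+1; sign (−1)^1·-1^7·+1^11 = +1.
(a,b)_29: α=4, u≡28; β=2, v≡16 (mod 29); (28|29)=+1, (16|29)=+1; sign (−1)^0·+1^2·+1^4 = +1.
(a,b)_23: α=-6, u≡8; β=-4, v≡13 (mod 23); (8|23)=+1, (13|23)=+1; sign (−1)^0·+1^-4·+1^-6 = +1.
(a,b)_3: α=-17, u≡1; β=-11, v≡1 (mod 3); (1|3)=+1, (1|3)=+1; sign (−1)^1·+1^-11·+1^-17 = -1.
(a,b)_2: α=13, β=13; u≡7, v≡1 (mod 8); ε(u)ε(v)=1·0, αω(v)=13·0, βω(u)=13·0; sum ≡ 0  ⇒  +1.
(a,b)_13: α=9, u≡3; β=6, v≡7 (mod 13); (3|13)=+1, (7|13)=-1; sign (−1)^0·+1^6·-1^9 = -1.
|Ram(-546, 210)| = 2, even; anisotropic at {3, 13}.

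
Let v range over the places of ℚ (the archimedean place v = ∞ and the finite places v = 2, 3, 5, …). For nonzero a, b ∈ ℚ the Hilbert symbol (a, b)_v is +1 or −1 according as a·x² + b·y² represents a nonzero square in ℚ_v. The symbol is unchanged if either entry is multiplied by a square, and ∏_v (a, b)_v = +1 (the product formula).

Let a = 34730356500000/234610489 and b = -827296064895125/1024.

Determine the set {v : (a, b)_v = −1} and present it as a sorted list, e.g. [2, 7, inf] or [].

Mod squares: a ≡ 18354, b ≡ -5. Check v ∈ {∞, 2, 3, 5, 7, 17, 19, 23, 29, 53}.
v=2: v_2(a)=5, v_2(b)=-10; units ≡ 1, 3 (mod 8); ε·ε+αω+βω = 0·1+5·1+-10·0 ≡ 1  ⇒  (a,b)_2 = -1.
v=3: a=3^3·(≡1), b=3^0·(≡1) mod 3; (1|3)=+1, (1|3)=+1; (−1)^{3·0·1}·(+1)^0·(+1)^3 = +1.
v=5: a=5^6·(≡4), b=5^3·(≡1) mod 5; (4|5)=+1, (1|5)=+1; (−1)^{6·3·2}·(+1)^3·(+1)^6 = +1.
v=17: a=17^-4·(≡12), b=17^0·(≡6) mod 17; (12|17)=-1, (6|17)=-1; (−1)^{-4·0·8}·(-1)^0·(-1)^-4 = +1.
v=∞: 18354 > 0 and -5 < 0  ⇒  (a,b)_∞ = +1.
v=53: a=53^-2·(≡15), b=53^0·(≡2) mod 53; (15|53)=+1, (2|53)=-1; (−1)^{-2·0·26}·(+1)^0·(-1)^-2 = +1.
v=7: a=7^1·(≡2), b=7^2·(≡1) mod 7; (2|7)=+1, (1|7)=+1; (−1)^{1·2·3}·(+1)^2·(+1)^1 = +1.
v=29: a=29^2·(≡19), b=29^4·(≡7) mod 29; (19|29)=-1, (7|29)=+1; (−1)^{2·4·14}·(-1)^4·(+1)^2 = +1.
v=19: a=19^1·(≡11), b=19^2·(≡13) mod 19; (11|19)=+1, (13|19)=-1; (−1)^{1·2·9}·(+1)^2·(-1)^1 = -1.
v=23: a=23^1·(≡2), b=23^2·(≡2) mod 23; (2|23)=+1, (2|23)=+1; (−1)^{1·2·11}·(+1)^2·(+1)^1 = +1.
|Ram(18354, -5)| = 2, even; anisotropic at {2, 19}.

[2, 19]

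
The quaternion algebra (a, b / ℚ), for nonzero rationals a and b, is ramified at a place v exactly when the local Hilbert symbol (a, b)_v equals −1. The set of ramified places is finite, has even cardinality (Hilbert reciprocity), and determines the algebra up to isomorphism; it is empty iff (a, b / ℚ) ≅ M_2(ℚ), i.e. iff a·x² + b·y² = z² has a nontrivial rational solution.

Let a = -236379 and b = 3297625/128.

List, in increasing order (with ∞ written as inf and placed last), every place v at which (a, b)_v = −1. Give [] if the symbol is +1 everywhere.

[2, 3, 11, 19, 23, 29, 31, 37]

Mod squares: a ≡ -236379, b ≡ 263810. Check v ∈ {∞, 2, 3, 5, 11, 13, 19, 23, 29, 31, 37}.
v=2: v_2(a)=0, v_2(b)=-7; units ≡ 5, 1 (mod 8); ε·ε+αω+βω = 0·0+0·0+-7·1 ≡ 1  ⇒  (a,b)_2 = -1.
v=23: a=23^0·(≡15), b=23^1·(≡3) mod 23; (15|23)=-1, (3|23)=+1; (−1)^{0·1·11}·(-1)^1·(+1)^0 = -1.
v=5: a=5^0·(≡1), b=5^3·(≡2) mod 5; (1|5)=+1, (2|5)=-1; (−1)^{0·3·2}·(+1)^3·(-1)^0 = +1.
v=31: a=31^0·(≡27), b=31^1·(≡19) mod 31; (27|31)=-1, (19|31)=+1; (−1)^{0·1·15}·(-1)^1·(+1)^0 = -1.
v=∞: -236379 < 0 and 263810 > 0  ⇒  (a,b)_∞ = +1.
v=29: a=29^1·(≡27), b=29^0·(≡15) mod 29; (27|29)=-1, (15|29)=-1; (−1)^{1·0·14}·(-1)^0·(-1)^1 = -1.
v=11: a=11^1·(≡5), b=11^0·(≡8) mod 11; (5|11)=+1, (8|11)=-1; (−1)^{1·0·5}·(+1)^0·(-1)^1 = -1.
v=13: a=13^1·(≡4), b=13^0·(≡10) mod 13; (4|13)=+1, (10|13)=+1; (−1)^{1·0·6}·(+1)^0·(+1)^1 = +1.
v=37: a=37^0·(≡14), b=37^1·(≡30) mod 37; (14|37)=-1, (30|37)=+1; (−1)^{0·1·18}·(-1)^1·(+1)^0 = -1.
v=3: a=3^1·(≡2), b=3^0·(≡2) mod 3; (2|3)=-1, (2|3)=-1; (−1)^{1·0·1}·(-1)^0·(-1)^1 = -1.
v=19: a=19^1·(≡4), b=19^0·(≡3) mod 19; (4|19)=+1, (3|19)=-1; (−1)^{1·0·9}·(+1)^0·(-1)^1 = -1.
|Ram(-236379, 263810)| = 8, even; anisotropic at {2, 3, 11, 19, 23, 29, 31, 37}.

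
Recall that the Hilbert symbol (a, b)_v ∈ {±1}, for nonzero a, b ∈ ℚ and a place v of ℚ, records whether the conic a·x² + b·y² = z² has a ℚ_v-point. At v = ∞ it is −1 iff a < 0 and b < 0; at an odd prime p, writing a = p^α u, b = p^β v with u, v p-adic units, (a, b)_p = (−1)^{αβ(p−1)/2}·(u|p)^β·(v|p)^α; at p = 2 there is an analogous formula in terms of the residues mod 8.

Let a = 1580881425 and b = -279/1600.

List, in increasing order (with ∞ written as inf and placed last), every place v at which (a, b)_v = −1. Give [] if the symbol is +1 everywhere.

[3, 17, 23, 37]

Mod squares: a ≡ 63235257, b ≡ -31. Check v ∈ {∞, 2, 3, 5, 17, 23, 31, 37, 47}.
v=5: a=5^2·(≡2), b=5^-2·(≡4) mod 5; (2|5)=-1, (4|5)=+1; (−1)^{2·-2·2}·(-1)^-2·(+1)^2 = +1.
v=31: a=31^1·(≡28), b=31^1·(≡24) mod 31; (28|31)=+1, (24|31)=-1; (−1)^{1·1·15}·(+1)^1·(-1)^1 = +1.
v=2: v_2(a)=0, v_2(b)=-6; units ≡ 1, 1 (mod 8); ε·ε+αω+βω = 0·0+0·0+-6·0 ≡ 0  ⇒  (a,b)_2 = +1.
v=∞: 63235257 > 0 and -31 < 0  ⇒  (a,b)_∞ = +1.
v=37: a=37^1·(≡35), b=37^0·(≡6) mod 37; (35|37)=-1, (6|37)=-1; (−1)^{1·0·18}·(-1)^0·(-1)^1 = -1.
v=23: a=23^1·(≡16), b=23^0·(≡21) mod 23; (16|23)=+1, (21|23)=-1; (−1)^{1·0·11}·(+1)^0·(-1)^1 = -1.
v=3: a=3^1·(≡2), b=3^2·(≡2) mod 3; (2|3)=-1, (2|3)=-1; (−1)^{1·2·1}·(-1)^2·(-1)^1 = -1.
v=17: a=17^1·(≡16), b=17^0·(≡5) mod 17; (16|17)=+1, (5|17)=-1; (−1)^{1·0·8}·(+1)^0·(-1)^1 = -1.
v=47: a=47^1·(≡37), b=47^0·(≡25) mod 47; (37|47)=+1, (25|47)=+1; (−1)^{1·0·23}·(+1)^0·(+1)^1 = +1.
(63235257, -31 / ℚ) ramifies at {3, 17, 23, 37}: a division algebra.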